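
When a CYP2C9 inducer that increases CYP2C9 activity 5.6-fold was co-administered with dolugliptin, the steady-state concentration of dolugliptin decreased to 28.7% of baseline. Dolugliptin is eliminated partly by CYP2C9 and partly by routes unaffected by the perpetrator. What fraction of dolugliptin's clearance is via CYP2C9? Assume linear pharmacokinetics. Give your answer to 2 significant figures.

CL'/CL = 1 / 0.287 = 3.484
5.6·fm + (1 − fm) = 3.484
fm = (3.484 − 1) / (5.6 − 1) = 0.54

0.54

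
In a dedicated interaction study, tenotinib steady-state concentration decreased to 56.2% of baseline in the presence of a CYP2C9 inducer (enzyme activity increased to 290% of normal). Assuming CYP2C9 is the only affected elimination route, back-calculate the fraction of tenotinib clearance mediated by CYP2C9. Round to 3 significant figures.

Let fm be the CYP2C9 fraction. New clearance relative to baseline = fm × 2.9 + (1 − fm).
Steady-state concentration ratio = 1 / (new CL fraction), so new CL fraction = 1 / 0.562 = 1.779.
fm × 2.9 + 1 − fm = 1.779  ⇒  fm × (2.9 − 1) = 0.7794  ⇒  fm = 0.410.

0.410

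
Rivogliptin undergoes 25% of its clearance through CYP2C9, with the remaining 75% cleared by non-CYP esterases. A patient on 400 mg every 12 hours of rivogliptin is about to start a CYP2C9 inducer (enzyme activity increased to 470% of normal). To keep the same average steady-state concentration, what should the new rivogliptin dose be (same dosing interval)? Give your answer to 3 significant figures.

770 mg

The CYP2C9 pathway (25% of clearance) increases to 4.7× activity: 0.25 × 4.7 = 1.175.
The remaining 75% of clearance is unaffected.
New clearance relative to baseline: 1.175 + 0.75 = 1.925.
Exposure is unchanged when dose changes in proportion to clearance. New dose = 400 mg × 1.925 = 770 mg.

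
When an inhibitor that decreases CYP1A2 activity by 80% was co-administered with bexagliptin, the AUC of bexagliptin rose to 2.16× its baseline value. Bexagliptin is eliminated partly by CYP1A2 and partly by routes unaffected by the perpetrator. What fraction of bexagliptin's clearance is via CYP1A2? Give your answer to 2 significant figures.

CL'/CL = 1 / 2.16 = 0.463
0.2·fm + (1 − fm) = 0.463
fm = (0.463 − 1) / (0.2 − 1) = 0.67

0.67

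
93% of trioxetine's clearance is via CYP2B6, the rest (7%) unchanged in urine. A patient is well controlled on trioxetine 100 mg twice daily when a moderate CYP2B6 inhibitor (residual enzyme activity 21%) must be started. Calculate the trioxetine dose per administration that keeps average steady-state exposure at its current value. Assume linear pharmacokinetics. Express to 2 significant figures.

27 mg

CYP2B6: 0.93 × 0.21 = 0.1953
Other: 0.07 (unchanged)
New clearance relative to baseline: 0.1953 + 0.07 = 0.2653.
To maintain the same steady-state level, dose must scale with clearance: new dose = 100 × 0.2653 = 27 mg.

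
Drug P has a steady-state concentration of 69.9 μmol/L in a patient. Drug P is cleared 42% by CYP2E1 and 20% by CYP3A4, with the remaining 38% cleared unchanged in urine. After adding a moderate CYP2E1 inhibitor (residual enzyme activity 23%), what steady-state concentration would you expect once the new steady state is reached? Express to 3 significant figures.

103 μmol/L

The CYP2E1 pathway (42% of clearance) falls to 0.23× activity: 0.42 × 0.23 = 0.0966.
CYP3A4 (20%) and the residual 38% are unaffected.
CL_new/CL_old = 0.0966 + 0.2 + 0.38 = 0.6766.
With dosing unchanged, steady-state concentration scales as 1/CL: 69.9 / 0.6766 = 103 μmol/L.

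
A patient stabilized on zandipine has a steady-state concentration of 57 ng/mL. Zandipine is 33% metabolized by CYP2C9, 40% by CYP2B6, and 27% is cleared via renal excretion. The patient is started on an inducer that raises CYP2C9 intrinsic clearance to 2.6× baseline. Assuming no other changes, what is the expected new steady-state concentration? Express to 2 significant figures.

37 ng/mL

The CYP2C9 pathway (33% of clearance) rises to 2.6× activity: 0.33 × 2.6 = 0.858.
CYP2B6 (40%) and the residual 27% are unaffected.
New clearance relative to baseline: 0.858 + 0.4 + 0.27 = 1.528.
With dosing unchanged, steady-state concentration scales as 1/CL: 57 / 1.528 = 37 ng/mL.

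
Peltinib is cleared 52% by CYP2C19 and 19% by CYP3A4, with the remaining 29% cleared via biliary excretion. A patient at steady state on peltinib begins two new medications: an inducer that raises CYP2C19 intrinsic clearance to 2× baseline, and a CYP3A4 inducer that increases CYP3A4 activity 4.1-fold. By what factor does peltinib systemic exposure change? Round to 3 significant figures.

CYP2C19: 0.52 × 2 = 1.04
CYP3A4: 0.19 × 4.1 = 0.779
Other: 0.29 (unchanged)
Relative clearance = 1.04 + 0.779 + 0.29 = 2.109.
Because systemic exposure varies inversely with clearance, the combined effect is 1 / 2.109 = 0.474.

0.474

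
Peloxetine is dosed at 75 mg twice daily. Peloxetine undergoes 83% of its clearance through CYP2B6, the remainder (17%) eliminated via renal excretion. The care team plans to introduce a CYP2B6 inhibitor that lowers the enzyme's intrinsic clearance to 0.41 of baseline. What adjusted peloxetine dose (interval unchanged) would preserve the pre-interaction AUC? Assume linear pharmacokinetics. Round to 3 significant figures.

38.3 mg

The CYP2B6 pathway (83% of clearance) is reduced to 0.41× activity: 0.83 × 0.41 = 0.3403.
Non-CYP routes (17%) are unchanged.
Relative clearance = 0.3403 + 0.17 = 0.5103.
Exposure is unchanged when dose changes in proportion to clearance. New dose = 75 mg × 0.5103 = 38.3 mg.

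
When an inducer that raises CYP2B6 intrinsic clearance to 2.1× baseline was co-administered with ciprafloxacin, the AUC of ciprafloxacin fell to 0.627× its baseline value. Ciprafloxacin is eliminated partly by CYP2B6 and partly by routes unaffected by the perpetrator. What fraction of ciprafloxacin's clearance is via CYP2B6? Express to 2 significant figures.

0.54

Let fm be the CYP2B6 fraction. New clearance relative to baseline = fm × 2.1 + (1 − fm).
AUC ratio = 1 / (new CL fraction), so new CL fraction = 1 / 0.627 = 1.595.
fm × 2.1 + 1 − fm = 1.595  ⇒  fm × (2.1 − 1) = 0.5949  ⇒  fm = 0.54.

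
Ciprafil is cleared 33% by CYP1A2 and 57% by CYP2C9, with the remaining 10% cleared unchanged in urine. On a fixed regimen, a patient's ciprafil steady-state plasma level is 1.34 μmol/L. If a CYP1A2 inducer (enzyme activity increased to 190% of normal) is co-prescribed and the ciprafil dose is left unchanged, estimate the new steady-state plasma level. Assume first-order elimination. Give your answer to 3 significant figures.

The CYP1A2 pathway (33% of clearance) rises to 1.9× activity: 0.33 × 1.9 = 0.627.
CYP2C9 (57%) and the residual 10% are unaffected.
Relative clearance = 0.627 + 0.57 + 0.1 = 1.297.
Steady-state plasma level ∝ 1/CL, so new value = 1.34 / 1.297 = 1.03 μmol/L.

1.03 μmol/L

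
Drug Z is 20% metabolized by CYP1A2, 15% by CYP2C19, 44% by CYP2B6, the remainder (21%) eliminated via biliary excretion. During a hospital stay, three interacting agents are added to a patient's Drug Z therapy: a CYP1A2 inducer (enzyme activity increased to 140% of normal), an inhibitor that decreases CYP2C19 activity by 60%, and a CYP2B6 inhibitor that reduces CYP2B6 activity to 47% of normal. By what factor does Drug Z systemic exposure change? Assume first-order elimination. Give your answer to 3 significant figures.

CYP1A2: 0.2 × 1.4 = 0.28
CYP2C19: 0.15 × 0.4 = 0.06
CYP2B6: 0.44 × 0.47 = 0.2068
Other: 0.21 (unchanged)
CL_new/CL_old = 0.28 + 0.06 + 0.2068 + 0.21 = 0.7568.
Because systemic exposure varies inversely with clearance, the combined effect is 1 / 0.7568 = 1.32.

1.32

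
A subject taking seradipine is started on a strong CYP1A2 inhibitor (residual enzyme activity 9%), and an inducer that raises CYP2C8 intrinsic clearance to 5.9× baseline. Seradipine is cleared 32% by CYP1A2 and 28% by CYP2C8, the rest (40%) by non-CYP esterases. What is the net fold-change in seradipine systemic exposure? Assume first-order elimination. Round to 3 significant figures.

0.481

CYP1A2: 0.32 × 0.09 = 0.0288
CYP2C8: 0.28 × 5.9 = 1.652
Other: 0.4 (unchanged)
CL_new/CL_old = 0.0288 + 1.652 + 0.4 = 2.0808.
Because systemic exposure varies inversely with clearance, the combined effect is 1 / 2.0808 = 0.481.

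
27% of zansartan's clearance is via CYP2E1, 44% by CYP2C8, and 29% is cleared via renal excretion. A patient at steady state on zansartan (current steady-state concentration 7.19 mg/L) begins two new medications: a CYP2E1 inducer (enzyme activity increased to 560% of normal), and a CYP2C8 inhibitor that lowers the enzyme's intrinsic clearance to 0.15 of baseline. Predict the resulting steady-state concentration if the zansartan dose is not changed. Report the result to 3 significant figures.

CYP2E1: 0.27 × 5.6 = 1.512
CYP2C8: 0.44 × 0.15 = 0.066
Other: 0.29 (unchanged)
Relative clearance = 1.512 + 0.066 + 0.29 = 1.868.
New steady-state concentration = 7.19 / 1.868 = 3.85 mg/L (concentration scales inversely with clearance).

3.85 mg/L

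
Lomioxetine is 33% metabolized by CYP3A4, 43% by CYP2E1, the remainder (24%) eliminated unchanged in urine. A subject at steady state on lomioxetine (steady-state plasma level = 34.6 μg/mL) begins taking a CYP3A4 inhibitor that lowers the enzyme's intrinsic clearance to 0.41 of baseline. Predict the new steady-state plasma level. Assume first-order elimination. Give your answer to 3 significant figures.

43.0 μg/mL

The CYP3A4 pathway (33% of clearance) is reduced to 0.41× activity: 0.33 × 0.41 = 0.1353.
CYP2E1 (43%) and the residual 24% are unaffected.
New clearance relative to baseline: 0.1353 + 0.43 + 0.24 = 0.8053.
Steady-state plasma level ∝ 1/CL, so new value = 34.6 / 0.8053 = 43.0 μg/mL.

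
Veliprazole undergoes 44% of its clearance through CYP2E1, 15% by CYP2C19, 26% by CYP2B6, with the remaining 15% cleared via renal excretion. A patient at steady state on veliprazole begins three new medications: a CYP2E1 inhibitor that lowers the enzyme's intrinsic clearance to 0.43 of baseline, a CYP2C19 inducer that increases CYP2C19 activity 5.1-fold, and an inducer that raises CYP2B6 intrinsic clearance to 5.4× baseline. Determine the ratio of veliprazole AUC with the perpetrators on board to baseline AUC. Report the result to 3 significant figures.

0.399

CYP2E1: 0.44 × 0.43 = 0.1892
CYP2C19: 0.15 × 5.1 = 0.765
CYP2B6: 0.26 × 5.4 = 1.404
Other: 0.15 (unchanged)
New clearance relative to baseline: 0.1892 + 0.765 + 1.404 + 0.15 = 2.5082.
AUC ∝ 1/CL: fold-change = 1 / 2.5082 = 0.399.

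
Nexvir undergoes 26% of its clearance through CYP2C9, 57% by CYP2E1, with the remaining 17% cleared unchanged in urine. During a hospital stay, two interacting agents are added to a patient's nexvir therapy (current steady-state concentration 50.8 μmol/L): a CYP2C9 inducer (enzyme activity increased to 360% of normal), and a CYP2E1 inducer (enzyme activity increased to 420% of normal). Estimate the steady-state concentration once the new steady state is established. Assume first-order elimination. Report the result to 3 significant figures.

The CYP2C9 pathway (26% of clearance) increases to 3.6× activity: 0.26 × 3.6 = 0.936.
The CYP2E1 pathway (57% of clearance) is boosted to 4.2× activity: 0.57 × 4.2 = 2.394.
The remaining 17% of clearance is unaffected.
Relative clearance = 0.936 + 2.394 + 0.17 = 3.5.
New steady-state concentration = 50.8 / 3.5 = 14.5 μmol/L (concentration scales inversely with clearance).

14.5 μmol/L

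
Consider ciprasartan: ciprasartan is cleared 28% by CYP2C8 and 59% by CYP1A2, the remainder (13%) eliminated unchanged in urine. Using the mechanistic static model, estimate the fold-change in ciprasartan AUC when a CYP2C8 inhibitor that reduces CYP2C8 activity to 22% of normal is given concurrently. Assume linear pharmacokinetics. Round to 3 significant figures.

The CYP2C8 pathway (28% of clearance) falls to 0.22× activity: 0.28 × 0.22 = 0.0616.
CYP1A2 (59%) and the residual 13% are unaffected.
New clearance relative to baseline: 0.0616 + 0.59 + 0.13 = 0.7816.
AUC ratio = CL_old/CL_new = 1 / 0.7816 = 1.28.

1.28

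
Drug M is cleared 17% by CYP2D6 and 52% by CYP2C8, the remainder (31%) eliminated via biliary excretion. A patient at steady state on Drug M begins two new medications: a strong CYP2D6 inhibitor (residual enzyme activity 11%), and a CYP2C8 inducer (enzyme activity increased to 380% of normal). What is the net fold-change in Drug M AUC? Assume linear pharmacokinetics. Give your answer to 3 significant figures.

0.434

CYP2D6: 0.17 × 0.11 = 0.0187
CYP2C8: 0.52 × 3.8 = 1.976
Other: 0.31 (unchanged)
Relative clearance = 0.0187 + 1.976 + 0.31 = 2.3047.
AUC ∝ 1/CL: fold-change = 1 / 2.3047 = 0.434.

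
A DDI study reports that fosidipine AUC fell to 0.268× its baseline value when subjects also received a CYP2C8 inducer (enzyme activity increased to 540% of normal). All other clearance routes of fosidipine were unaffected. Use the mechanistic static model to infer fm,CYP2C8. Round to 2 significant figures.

Let fm be the CYP2C8 fraction. New clearance relative to baseline = fm × 5.4 + (1 − fm).
AUC ratio = 1 / (new CL fraction), so new CL fraction = 1 / 0.268 = 3.731.
fm × 5.4 + 1 − fm = 3.731  ⇒  fm × (5.4 − 1) = 2.731  ⇒  fm = 0.62.

0.62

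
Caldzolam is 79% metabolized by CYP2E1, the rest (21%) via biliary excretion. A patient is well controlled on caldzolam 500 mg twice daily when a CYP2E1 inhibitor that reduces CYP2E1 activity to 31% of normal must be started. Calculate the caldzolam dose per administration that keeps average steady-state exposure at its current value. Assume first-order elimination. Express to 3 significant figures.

227 mg

The CYP2E1 pathway (79% of clearance) drops to 0.31× activity: 0.79 × 0.31 = 0.2449.
The remaining 21% of clearance is unaffected.
CL_new/CL_old = 0.2449 + 0.21 = 0.4549.
To maintain the same steady-state level, dose must scale with clearance: new dose = 500 × 0.4549 = 227 mg.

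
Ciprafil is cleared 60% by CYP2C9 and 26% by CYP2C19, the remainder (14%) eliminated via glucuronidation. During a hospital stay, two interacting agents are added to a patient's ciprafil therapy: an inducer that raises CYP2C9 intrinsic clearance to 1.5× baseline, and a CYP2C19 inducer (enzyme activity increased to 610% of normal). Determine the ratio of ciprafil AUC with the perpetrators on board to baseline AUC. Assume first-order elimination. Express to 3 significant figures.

0.381

The CYP2C9 pathway (60% of clearance) increases to 1.5× activity: 0.6 × 1.5 = 0.9.
The CYP2C19 pathway (26% of clearance) is boosted to 6.1× activity: 0.26 × 6.1 = 1.586.
The remaining 14% of clearance is unaffected.
CL_new/CL_old = 0.9 + 1.586 + 0.14 = 2.626.
AUC ∝ 1/CL: fold-change = 1 / 2.626 = 0.381.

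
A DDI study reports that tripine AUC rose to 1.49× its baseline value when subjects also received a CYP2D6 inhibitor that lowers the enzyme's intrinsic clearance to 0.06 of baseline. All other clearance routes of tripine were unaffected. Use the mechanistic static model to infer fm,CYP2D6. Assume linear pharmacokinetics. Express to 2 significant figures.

0.35

Let x = fm,CYP2D6. Because AUC ∝ 1/CL, relative clearance fell to 1/1.49 = 0.6711.
Only the CYP2D6 route changed, so 0.6711 = x·0.06 + (1 − x), giving x = 0.35.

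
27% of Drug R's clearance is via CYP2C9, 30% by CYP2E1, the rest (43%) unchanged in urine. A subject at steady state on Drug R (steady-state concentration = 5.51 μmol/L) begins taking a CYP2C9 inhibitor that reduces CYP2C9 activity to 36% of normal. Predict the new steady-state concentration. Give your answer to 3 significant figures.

The CYP2C9 pathway (27% of clearance) is reduced to 0.36× activity: 0.27 × 0.36 = 0.0972.
CYP2E1 (30%) and the residual 43% are unaffected.
Relative clearance = 0.0972 + 0.3 + 0.43 = 0.8272.
Steady-state concentration ∝ 1/CL, so new value = 5.51 / 0.8272 = 6.66 μmol/L.

6.66 μmol/L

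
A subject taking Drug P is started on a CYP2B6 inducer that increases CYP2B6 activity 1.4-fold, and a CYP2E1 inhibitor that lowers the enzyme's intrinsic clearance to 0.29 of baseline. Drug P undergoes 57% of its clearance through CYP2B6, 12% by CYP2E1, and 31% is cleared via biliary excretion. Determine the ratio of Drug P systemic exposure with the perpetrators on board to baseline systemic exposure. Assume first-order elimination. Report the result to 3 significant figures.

The CYP2B6 pathway (57% of clearance) rises to 1.4× activity: 0.57 × 1.4 = 0.798.
The CYP2E1 pathway (12% of clearance) is reduced to 0.29× activity: 0.12 × 0.29 = 0.0348.
The remaining 31% of clearance is unaffected.
Relative clearance = 0.798 + 0.0348 + 0.31 = 1.1428.
Because systemic exposure varies inversely with clearance, the combined effect is 1 / 1.1428 = 0.875.

0.875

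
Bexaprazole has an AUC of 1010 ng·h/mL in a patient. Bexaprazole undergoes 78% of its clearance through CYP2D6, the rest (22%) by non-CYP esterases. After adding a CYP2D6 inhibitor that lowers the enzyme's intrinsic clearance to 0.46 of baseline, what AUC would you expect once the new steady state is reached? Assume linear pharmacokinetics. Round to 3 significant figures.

The CYP2D6 pathway (78% of clearance) drops to 0.46× activity: 0.78 × 0.46 = 0.3588.
The remaining 22% of clearance is unaffected.
CL_new/CL_old = 0.3588 + 0.22 = 0.5788.
AUC ∝ 1/CL, so new value = 1010 / 0.5788 = 1.74 × 10³ ng·h/mL.

1.74 × 10³ ng·h/mL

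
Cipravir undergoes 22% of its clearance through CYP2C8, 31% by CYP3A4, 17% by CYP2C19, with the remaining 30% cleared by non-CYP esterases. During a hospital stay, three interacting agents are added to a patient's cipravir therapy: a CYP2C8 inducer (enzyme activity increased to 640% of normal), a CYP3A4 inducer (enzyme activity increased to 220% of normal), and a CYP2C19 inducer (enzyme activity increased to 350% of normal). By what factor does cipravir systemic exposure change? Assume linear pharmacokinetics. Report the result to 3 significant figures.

The CYP2C8 pathway (22% of clearance) increases to 6.4× activity: 0.22 × 6.4 = 1.408.
The CYP3A4 pathway (31% of clearance) increases to 2.2× activity: 0.31 × 2.2 = 0.682.
The CYP2C19 pathway (17% of clearance) rises to 3.5× activity: 0.17 × 3.5 = 0.595.
The remaining 30% of clearance is unaffected.
New clearance relative to baseline: 1.408 + 0.682 + 0.595 + 0.3 = 2.985.
Because systemic exposure varies inversely with clearance, the combined effect is 1 / 2.985 = 0.335.

0.335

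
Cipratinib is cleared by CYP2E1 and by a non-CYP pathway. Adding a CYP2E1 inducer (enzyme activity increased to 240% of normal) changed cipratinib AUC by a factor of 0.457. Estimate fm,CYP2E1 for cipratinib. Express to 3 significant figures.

CL'/CL = 1 / 0.457 = 2.188
2.4·fm + (1 − fm) = 2.188
fm = (2.188 − 1) / (2.4 − 1) = 0.849

0.849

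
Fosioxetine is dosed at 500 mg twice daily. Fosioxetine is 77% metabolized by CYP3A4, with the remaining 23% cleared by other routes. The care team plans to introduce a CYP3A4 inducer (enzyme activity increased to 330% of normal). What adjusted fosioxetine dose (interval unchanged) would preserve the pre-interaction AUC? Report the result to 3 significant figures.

The CYP3A4 pathway (77% of clearance) is boosted to 3.3× activity: 0.77 × 3.3 = 2.541.
The remaining 23% of clearance is unaffected.
New clearance relative to baseline: 2.541 + 0.23 = 2.771.
Exposure is unchanged when dose changes in proportion to clearance. New dose = 500 mg × 2.771 = 1.39 × 10³ mg.

1.39 × 10³ mg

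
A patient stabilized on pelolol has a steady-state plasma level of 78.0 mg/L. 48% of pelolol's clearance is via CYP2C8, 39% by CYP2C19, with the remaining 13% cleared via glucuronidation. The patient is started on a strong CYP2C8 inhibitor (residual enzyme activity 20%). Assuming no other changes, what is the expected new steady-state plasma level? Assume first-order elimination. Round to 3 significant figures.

127 mg/L

The CYP2C8 pathway (48% of clearance) drops to 0.2× activity: 0.48 × 0.2 = 0.096.
CYP2C19 (39%) and the residual 13% are unaffected.
New clearance relative to baseline: 0.096 + 0.39 + 0.13 = 0.616.
With dosing unchanged, steady-state plasma level scales as 1/CL: 78.0 / 0.616 = 127 mg/L.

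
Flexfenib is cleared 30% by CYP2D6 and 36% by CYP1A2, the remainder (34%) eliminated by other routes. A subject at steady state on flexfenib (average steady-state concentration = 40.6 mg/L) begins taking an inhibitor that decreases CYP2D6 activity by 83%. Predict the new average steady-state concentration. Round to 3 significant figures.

CYP2D6: 0.3 × 0.17 = 0.051
CYP1A2: 0.36 (unchanged)
Other: 0.34 (unchanged)
Relative clearance = 0.051 + 0.36 + 0.34 = 0.751.
With dosing unchanged, average steady-state concentration scales as 1/CL: 40.6 / 0.751 = 54.1 mg/L.

54.1 mg/L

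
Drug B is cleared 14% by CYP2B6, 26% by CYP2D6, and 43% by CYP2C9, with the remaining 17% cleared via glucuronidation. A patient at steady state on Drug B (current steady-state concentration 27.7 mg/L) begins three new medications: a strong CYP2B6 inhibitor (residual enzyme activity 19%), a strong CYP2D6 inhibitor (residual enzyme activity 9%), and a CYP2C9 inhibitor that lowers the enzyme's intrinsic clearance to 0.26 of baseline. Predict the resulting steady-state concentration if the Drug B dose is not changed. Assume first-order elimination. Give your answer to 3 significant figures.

CYP2B6: 0.14 × 0.19 = 0.0266
CYP2D6: 0.26 × 0.09 = 0.0234
CYP2C9: 0.43 × 0.26 = 0.1118
Other: 0.17 (unchanged)
CL_new/CL_old = 0.0266 + 0.0234 + 0.1118 + 0.17 = 0.3318.
New steady-state concentration = 27.7 / 0.3318 = 83.5 mg/L (concentration scales inversely with clearance).

83.5 mg/L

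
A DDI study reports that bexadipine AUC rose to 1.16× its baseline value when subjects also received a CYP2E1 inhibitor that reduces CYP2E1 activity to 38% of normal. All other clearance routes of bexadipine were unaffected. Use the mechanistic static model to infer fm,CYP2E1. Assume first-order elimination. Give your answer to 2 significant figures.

CL'/CL = 1 / 1.16 = 0.8621
0.38·fm + (1 − fm) = 0.8621
fm = (0.8621 − 1) / (0.38 − 1) = 0.22

0.22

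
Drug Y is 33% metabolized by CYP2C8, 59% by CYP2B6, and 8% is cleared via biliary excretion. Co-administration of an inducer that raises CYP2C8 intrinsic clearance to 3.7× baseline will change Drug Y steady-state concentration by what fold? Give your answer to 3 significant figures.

The CYP2C8 pathway (33% of clearance) is boosted to 3.7× activity: 0.33 × 3.7 = 1.221.
CYP2B6 (59%) and the residual 8% are unaffected.
New clearance relative to baseline: 1.221 + 0.59 + 0.08 = 1.891.
Steady-state concentration is inversely proportional to clearance, so the fold-change is 1 / 1.891 = 0.529.

0.529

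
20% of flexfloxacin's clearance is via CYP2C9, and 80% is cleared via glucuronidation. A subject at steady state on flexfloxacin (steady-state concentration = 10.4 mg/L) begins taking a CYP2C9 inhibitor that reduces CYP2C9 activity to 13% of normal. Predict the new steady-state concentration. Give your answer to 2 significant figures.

13 mg/L

CYP2C9: 0.2 × 0.13 = 0.026
Other: 0.8 (unchanged)
New clearance relative to baseline: 0.026 + 0.8 = 0.826.
New steady-state concentration = baseline ÷ relative clearance = 10.4 / 0.826 = 13 mg/L.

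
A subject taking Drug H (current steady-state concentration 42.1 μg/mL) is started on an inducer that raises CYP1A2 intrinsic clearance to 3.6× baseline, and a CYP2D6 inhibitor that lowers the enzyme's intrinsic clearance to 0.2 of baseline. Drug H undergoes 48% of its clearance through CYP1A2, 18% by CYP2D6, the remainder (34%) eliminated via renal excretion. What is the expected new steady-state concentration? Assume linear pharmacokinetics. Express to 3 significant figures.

The CYP1A2 pathway (48% of clearance) rises to 3.6× activity: 0.48 × 3.6 = 1.728.
The CYP2D6 pathway (18% of clearance) drops to 0.2× activity: 0.18 × 0.2 = 0.036.
The remaining 34% of clearance is unaffected.
Relative clearance = 1.728 + 0.036 + 0.34 = 2.104.
Dividing the baseline by the relative clearance: 42.1 / 2.104 = 20.0 μg/mL.

20.0 μg/mL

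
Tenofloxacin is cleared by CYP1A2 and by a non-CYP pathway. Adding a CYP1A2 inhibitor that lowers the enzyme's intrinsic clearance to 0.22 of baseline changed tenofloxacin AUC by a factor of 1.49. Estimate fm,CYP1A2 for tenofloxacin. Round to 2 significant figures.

0.42

Let x = fm,CYP1A2. Because AUC ∝ 1/CL, relative clearance fell to 1/1.49 = 0.6711.
Setting x·0.22 + (1 − x) = 0.6711 and solving: x = (0.6711 − 1)/(0.22 − 1) = 0.42.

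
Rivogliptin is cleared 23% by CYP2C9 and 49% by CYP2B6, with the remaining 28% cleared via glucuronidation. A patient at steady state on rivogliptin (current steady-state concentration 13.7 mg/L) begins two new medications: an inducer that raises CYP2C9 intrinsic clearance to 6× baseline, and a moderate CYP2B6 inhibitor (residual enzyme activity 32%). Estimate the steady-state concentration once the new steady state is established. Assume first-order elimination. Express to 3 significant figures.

7.54 mg/L

The CYP2C9 pathway (23% of clearance) increases to 6× activity: 0.23 × 6 = 1.38.
The CYP2B6 pathway (49% of clearance) falls to 0.32× activity: 0.49 × 0.32 = 0.1568.
The remaining 28% of clearance is unaffected.
CL_new/CL_old = 1.38 + 0.1568 + 0.28 = 1.8168.
Steady-state concentration ∝ 1/CL: new value = 13.7 / 1.8168 = 7.54 mg/L.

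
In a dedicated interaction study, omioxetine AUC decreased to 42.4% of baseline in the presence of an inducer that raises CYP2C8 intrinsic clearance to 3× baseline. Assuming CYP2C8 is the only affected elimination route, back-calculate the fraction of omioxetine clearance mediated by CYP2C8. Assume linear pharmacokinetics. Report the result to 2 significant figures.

0.68

Write x for the fraction cleared via CYP2C8. The observed AUC change means clearance rose to 1/0.424 = 2.358 of baseline.
Setting x·3 + (1 − x) = 2.358 and solving: x = (2.358 − 1)/(3 − 1) = 0.68.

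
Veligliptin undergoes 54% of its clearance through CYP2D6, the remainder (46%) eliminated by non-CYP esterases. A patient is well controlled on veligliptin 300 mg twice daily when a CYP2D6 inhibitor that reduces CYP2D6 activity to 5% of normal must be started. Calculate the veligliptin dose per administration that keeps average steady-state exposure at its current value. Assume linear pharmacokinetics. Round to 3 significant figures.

146 mg

CYP2D6: 0.54 × 0.05 = 0.027
Other: 0.46 (unchanged)
CL_new/CL_old = 0.027 + 0.46 = 0.487.
Exposure is unchanged when dose changes in proportion to clearance. New dose = 300 mg × 0.487 = 146 mg.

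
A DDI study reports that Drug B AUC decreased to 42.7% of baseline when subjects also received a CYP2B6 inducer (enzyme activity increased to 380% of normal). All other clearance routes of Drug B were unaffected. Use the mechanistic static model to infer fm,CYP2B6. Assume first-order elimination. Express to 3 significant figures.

Write x for the fraction cleared via CYP2B6. The observed AUC change means clearance rose to 1/0.427 = 2.342 of baseline.
Setting x·3.8 + (1 − x) = 2.342 and solving: x = (2.342 − 1)/(3.8 − 1) = 0.479.

0.479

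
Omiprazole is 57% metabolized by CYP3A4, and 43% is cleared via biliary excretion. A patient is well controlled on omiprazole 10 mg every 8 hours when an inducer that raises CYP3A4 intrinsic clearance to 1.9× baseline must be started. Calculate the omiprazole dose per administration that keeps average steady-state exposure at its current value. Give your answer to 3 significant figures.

15.1 mg

The CYP3A4 pathway (57% of clearance) increases to 1.9× activity: 0.57 × 1.9 = 1.083.
Non-CYP routes (43%) are unchanged.
Relative clearance = 1.083 + 0.43 = 1.513.
Css,avg = (dose rate)/CL, so holding Css fixed requires dose ∝ CL: 10 × 1.513 = 15.1 mg.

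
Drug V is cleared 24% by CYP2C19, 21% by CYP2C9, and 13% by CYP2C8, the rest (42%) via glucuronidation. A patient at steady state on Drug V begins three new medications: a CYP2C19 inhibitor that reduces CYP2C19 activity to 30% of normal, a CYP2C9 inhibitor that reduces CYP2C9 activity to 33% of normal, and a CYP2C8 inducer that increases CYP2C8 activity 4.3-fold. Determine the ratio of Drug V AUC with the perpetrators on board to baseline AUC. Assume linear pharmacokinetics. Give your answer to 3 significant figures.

0.893

The CYP2C19 pathway (24% of clearance) drops to 0.3× activity: 0.24 × 0.3 = 0.072.
The CYP2C9 pathway (21% of clearance) falls to 0.33× activity: 0.21 × 0.33 = 0.0693.
The CYP2C8 pathway (13% of clearance) is boosted to 4.3× activity: 0.13 × 4.3 = 0.559.
Non-CYP routes (42%) are unchanged.
Relative clearance = 0.072 + 0.0693 + 0.559 + 0.42 = 1.1203.
Because AUC varies inversely with clearance, the combined effect is 1 / 1.1203 = 0.893.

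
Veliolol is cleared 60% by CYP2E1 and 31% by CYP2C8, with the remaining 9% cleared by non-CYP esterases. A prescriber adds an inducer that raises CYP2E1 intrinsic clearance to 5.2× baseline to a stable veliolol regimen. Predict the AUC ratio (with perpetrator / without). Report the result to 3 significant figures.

0.284

The CYP2E1 pathway (60% of clearance) increases to 5.2× activity: 0.6 × 5.2 = 3.12.
CYP2C8 (31%) and the residual 9% are unaffected.
New clearance relative to baseline: 3.12 + 0.31 + 0.09 = 3.52.
Since AUC ∝ 1/CL, the ratio is 1 / 3.52 = 0.284.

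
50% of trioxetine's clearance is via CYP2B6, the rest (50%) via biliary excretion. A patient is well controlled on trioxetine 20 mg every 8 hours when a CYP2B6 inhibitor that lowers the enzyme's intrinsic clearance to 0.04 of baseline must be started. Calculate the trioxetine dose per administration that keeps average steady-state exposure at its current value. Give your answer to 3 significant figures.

10.4 mg

The CYP2B6 pathway (50% of clearance) drops to 0.04× activity: 0.5 × 0.04 = 0.02.
The remaining 50% of clearance is unaffected.
New clearance relative to baseline: 0.02 + 0.5 = 0.52.
To maintain the same steady-state level, dose must scale with clearance: new dose = 20 × 0.52 = 10.4 mg.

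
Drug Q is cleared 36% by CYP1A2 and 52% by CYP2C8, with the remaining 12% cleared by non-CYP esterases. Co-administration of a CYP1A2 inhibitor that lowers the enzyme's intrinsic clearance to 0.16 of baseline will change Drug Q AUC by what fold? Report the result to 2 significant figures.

CYP1A2: 0.36 × 0.16 = 0.0576
CYP2C8: 0.52 (unchanged)
Other: 0.12 (unchanged)
CL_new/CL_old = 0.0576 + 0.52 + 0.12 = 0.6976.
AUC is inversely proportional to clearance, so the fold-change is 1 / 0.6976 = 1.4.

1.4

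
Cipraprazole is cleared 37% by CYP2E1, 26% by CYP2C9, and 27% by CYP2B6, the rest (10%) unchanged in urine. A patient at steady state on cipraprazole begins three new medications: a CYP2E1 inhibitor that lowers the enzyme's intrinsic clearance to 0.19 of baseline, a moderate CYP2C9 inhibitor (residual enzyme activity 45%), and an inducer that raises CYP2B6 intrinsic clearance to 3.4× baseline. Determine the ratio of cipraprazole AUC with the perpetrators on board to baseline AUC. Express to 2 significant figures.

The CYP2E1 pathway (37% of clearance) is reduced to 0.19× activity: 0.37 × 0.19 = 0.0703.
The CYP2C9 pathway (26% of clearance) falls to 0.45× activity: 0.26 × 0.45 = 0.117.
The CYP2B6 pathway (27% of clearance) increases to 3.4× activity: 0.27 × 3.4 = 0.918.
The remaining 10% of clearance is unaffected.
Relative clearance = 0.0703 + 0.117 + 0.918 + 0.1 = 1.2053.
Net AUC ratio = 1 / 1.2053 = 0.83.

0.83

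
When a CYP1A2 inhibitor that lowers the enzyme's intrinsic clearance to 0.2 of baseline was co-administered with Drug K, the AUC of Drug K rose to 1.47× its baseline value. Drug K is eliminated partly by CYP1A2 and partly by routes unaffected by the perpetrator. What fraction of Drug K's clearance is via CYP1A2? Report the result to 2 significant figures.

Let x = fm,CYP1A2. Because AUC ∝ 1/CL, relative clearance fell to 1/1.47 = 0.6803.
Only the CYP1A2 route changed, so 0.6803 = x·0.2 + (1 − x), giving x = 0.40.

0.40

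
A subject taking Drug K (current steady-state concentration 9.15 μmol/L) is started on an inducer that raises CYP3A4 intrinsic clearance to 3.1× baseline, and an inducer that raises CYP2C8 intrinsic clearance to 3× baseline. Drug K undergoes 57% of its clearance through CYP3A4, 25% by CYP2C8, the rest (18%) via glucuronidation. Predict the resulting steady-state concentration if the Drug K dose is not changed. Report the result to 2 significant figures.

The CYP3A4 pathway (57% of clearance) increases to 3.1× activity: 0.57 × 3.1 = 1.767.
The CYP2C8 pathway (25% of clearance) is boosted to 3× activity: 0.25 × 3 = 0.75.
The remaining 18% of clearance is unaffected.
CL_new/CL_old = 1.767 + 0.75 + 0.18 = 2.697.
Dividing the baseline by the relative clearance: 9.15 / 2.697 = 3.4 μmol/L.

3.4 μmol/L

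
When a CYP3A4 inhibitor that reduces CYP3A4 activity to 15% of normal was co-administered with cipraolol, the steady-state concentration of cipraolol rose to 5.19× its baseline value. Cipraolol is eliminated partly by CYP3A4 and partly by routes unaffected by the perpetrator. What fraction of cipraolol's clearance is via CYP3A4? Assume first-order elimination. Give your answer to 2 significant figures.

Let fm be the CYP3A4 fraction. New clearance relative to baseline = fm × 0.15 + (1 − fm).
Steady-state concentration ratio = 1 / (new CL fraction), so new CL fraction = 1 / 5.19 = 0.1927.
fm × 0.15 + 1 − fm = 0.1927  ⇒  fm × (0.15 − 1) = −0.8073  ⇒  fm = 0.95.

0.95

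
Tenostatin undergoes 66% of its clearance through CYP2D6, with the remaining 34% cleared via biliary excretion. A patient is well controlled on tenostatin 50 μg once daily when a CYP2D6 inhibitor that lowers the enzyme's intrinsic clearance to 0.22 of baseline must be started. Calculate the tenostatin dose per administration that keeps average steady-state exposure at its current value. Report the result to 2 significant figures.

24 μg

The CYP2D6 pathway (66% of clearance) drops to 0.22× activity: 0.66 × 0.22 = 0.1452.
Non-CYP routes (34%) are unchanged.
Relative clearance = 0.1452 + 0.34 = 0.4852.
Exposure is unchanged when dose changes in proportion to clearance. New dose = 50 μg × 0.4852 = 24 μg.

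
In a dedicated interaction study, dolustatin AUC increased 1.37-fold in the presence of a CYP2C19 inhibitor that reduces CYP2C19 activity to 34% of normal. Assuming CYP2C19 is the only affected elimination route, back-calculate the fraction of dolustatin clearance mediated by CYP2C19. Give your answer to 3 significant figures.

0.409

CL'/CL = 1 / 1.37 = 0.7299
0.34·fm + (1 − fm) = 0.7299
fm = (0.7299 − 1) / (0.34 − 1) = 0.409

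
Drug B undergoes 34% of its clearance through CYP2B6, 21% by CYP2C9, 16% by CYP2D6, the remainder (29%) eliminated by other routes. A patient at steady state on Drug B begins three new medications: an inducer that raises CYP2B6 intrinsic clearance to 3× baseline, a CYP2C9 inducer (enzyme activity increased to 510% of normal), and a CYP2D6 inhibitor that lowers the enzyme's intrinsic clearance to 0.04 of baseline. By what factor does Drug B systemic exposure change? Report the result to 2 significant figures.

0.42

The CYP2B6 pathway (34% of clearance) is boosted to 3× activity: 0.34 × 3 = 1.02.
The CYP2C9 pathway (21% of clearance) is boosted to 5.1× activity: 0.21 × 5.1 = 1.071.
The CYP2D6 pathway (16% of clearance) is reduced to 0.04× activity: 0.16 × 0.04 = 0.0064.
Non-CYP routes (29%) are unchanged.
New clearance relative to baseline: 1.02 + 1.071 + 0.0064 + 0.29 = 2.3874.
Systemic exposure ∝ 1/CL: fold-change = 1 / 2.3874 = 0.42.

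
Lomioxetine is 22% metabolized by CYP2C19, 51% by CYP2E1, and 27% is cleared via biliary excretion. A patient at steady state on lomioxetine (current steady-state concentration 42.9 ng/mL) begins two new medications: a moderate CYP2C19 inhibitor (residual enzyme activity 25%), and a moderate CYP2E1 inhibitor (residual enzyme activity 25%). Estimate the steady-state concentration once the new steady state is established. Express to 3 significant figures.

94.8 ng/mL

The CYP2C19 pathway (22% of clearance) falls to 0.25× activity: 0.22 × 0.25 = 0.055.
The CYP2E1 pathway (51% of clearance) is reduced to 0.25× activity: 0.51 × 0.25 = 0.1275.
The remaining 27% of clearance is unaffected.
New clearance relative to baseline: 0.055 + 0.1275 + 0.27 = 0.4525.
Dividing the baseline by the relative clearance: 42.9 / 0.4525 = 94.8 ng/mL.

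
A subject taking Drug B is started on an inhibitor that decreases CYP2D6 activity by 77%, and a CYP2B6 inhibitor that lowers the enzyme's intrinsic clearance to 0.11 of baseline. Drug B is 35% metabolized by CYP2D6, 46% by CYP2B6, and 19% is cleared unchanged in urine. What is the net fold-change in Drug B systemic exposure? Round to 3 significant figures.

The CYP2D6 pathway (35% of clearance) drops to 0.23× activity: 0.35 × 0.23 = 0.0805.
The CYP2B6 pathway (46% of clearance) is reduced to 0.11× activity: 0.46 × 0.11 = 0.0506.
The remaining 19% of clearance is unaffected.
New clearance relative to baseline: 0.0805 + 0.0506 + 0.19 = 0.3211.
Because systemic exposure varies inversely with clearance, the combined effect is 1 / 0.3211 = 3.11.

3.11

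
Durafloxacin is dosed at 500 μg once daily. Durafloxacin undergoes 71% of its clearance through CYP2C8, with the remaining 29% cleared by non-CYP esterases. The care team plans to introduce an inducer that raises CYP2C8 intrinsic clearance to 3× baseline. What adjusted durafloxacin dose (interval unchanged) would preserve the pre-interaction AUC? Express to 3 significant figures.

The CYP2C8 pathway (71% of clearance) increases to 3× activity: 0.71 × 3 = 2.13.
The remaining 29% of clearance is unaffected.
CL_new/CL_old = 2.13 + 0.29 = 2.42.
To maintain the same steady-state level, dose must scale with clearance: new dose = 500 × 2.42 = 1.21 × 10³ μg.

1.21 × 10³ μg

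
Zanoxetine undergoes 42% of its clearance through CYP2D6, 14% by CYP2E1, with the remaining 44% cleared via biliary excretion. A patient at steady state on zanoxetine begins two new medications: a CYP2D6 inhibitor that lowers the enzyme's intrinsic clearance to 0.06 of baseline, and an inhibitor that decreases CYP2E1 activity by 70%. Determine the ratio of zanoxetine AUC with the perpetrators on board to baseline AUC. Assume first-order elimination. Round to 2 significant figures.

The CYP2D6 pathway (42% of clearance) drops to 0.06× activity: 0.42 × 0.06 = 0.0252.
The CYP2E1 pathway (14% of clearance) drops to 0.3× activity: 0.14 × 0.3 = 0.042.
Non-CYP routes (44%) are unchanged.
New clearance relative to baseline: 0.0252 + 0.042 + 0.44 = 0.5072.
AUC ∝ 1/CL: fold-change = 1 / 0.5072 = 2.0.

2.0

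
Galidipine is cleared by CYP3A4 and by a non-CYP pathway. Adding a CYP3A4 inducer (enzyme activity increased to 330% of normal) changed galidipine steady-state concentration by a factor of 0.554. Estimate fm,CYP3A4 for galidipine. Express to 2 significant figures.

Write x for the fraction cleared via CYP3A4. The observed steady-state concentration change means clearance rose to 1/0.554 = 1.805 of baseline.
Setting x·3.3 + (1 − x) = 1.805 and solving: x = (1.805 − 1)/(3.3 − 1) = 0.35.

0.35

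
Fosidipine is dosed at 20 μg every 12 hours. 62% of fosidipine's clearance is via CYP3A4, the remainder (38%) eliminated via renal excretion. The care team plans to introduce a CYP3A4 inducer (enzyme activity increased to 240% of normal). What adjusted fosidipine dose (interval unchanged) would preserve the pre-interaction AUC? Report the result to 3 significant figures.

37.4 μg

The CYP3A4 pathway (62% of clearance) is boosted to 2.4× activity: 0.62 × 2.4 = 1.488.
The remaining 38% of clearance is unaffected.
New clearance relative to baseline: 1.488 + 0.38 = 1.868.
Css,avg = (dose rate)/CL, so holding Css fixed requires dose ∝ CL: 20 × 1.868 = 37.4 μg.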